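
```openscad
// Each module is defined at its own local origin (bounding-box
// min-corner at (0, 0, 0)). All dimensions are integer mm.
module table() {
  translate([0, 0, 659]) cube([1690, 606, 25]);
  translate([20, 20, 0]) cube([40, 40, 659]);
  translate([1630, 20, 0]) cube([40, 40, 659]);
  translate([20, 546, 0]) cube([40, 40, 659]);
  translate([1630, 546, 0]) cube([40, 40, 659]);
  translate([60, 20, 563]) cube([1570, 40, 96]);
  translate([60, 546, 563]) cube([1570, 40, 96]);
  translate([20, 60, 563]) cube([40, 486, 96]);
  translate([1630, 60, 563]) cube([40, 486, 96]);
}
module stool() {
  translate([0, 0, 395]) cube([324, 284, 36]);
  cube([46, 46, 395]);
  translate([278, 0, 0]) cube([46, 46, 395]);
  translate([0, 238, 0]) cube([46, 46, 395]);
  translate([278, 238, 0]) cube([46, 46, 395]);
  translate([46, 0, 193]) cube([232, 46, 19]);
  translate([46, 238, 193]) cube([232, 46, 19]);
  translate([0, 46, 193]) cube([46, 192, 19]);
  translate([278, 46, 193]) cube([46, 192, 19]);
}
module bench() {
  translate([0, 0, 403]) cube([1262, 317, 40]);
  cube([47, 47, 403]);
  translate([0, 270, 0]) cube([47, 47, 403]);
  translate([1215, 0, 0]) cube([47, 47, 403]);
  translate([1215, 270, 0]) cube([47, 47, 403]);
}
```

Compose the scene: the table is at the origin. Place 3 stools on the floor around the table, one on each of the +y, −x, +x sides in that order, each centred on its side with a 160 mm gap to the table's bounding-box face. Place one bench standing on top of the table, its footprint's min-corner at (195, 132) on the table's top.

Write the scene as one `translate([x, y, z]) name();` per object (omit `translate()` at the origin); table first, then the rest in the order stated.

table();
translate([683, 766, 0]) stool();
translate([-484, 161, 0]) stool();
translate([1850, 161, 0]) stool();
translate([195, 132, 684]) bench();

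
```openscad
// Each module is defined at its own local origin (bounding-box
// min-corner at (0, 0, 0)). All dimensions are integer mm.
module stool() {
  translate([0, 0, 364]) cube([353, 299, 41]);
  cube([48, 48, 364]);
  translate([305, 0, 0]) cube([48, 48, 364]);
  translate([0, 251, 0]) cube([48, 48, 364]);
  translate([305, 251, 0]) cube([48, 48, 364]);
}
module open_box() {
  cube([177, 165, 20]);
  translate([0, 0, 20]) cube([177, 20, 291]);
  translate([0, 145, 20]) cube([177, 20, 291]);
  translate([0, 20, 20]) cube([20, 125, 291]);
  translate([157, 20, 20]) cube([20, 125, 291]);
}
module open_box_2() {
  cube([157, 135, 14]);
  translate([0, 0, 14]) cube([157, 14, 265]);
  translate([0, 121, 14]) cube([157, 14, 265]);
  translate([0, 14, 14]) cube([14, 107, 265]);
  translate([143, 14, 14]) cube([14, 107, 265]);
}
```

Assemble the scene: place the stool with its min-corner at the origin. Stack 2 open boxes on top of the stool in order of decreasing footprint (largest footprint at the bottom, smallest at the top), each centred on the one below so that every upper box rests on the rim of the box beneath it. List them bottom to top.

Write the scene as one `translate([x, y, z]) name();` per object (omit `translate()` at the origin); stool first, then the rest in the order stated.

stool();
translate([88, 67, 405]) open_box();
translate([98, 82, 716]) open_box_2();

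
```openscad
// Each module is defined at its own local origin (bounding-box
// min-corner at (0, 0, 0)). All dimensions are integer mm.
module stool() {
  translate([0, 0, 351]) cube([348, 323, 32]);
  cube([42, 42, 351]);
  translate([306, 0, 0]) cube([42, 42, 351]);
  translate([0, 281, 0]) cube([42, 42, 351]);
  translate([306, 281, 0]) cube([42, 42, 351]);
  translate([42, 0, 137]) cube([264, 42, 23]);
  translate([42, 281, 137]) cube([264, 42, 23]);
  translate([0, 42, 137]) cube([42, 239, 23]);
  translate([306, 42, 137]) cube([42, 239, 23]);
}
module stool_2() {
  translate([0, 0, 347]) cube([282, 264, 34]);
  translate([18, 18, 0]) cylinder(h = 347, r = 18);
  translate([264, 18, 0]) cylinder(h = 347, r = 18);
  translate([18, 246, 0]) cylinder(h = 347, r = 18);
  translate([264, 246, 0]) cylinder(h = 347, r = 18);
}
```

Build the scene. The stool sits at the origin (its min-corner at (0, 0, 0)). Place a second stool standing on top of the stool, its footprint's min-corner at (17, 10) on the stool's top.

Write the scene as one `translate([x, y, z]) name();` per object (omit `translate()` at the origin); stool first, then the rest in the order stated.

stool();
translate([17, 10, 383]) stool_2();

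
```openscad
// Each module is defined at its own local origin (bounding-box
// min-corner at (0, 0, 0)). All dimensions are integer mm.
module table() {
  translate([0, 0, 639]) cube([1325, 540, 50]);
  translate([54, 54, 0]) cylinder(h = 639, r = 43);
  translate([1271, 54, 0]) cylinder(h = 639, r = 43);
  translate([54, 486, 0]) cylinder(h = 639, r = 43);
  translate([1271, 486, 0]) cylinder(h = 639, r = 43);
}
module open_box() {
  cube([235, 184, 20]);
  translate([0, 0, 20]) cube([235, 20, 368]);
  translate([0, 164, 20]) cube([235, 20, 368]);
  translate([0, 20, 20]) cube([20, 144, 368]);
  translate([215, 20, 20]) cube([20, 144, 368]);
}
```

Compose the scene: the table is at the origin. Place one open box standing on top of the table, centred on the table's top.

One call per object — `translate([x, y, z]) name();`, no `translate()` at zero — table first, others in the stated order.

table();
translate([545, 178, 689]) open_box();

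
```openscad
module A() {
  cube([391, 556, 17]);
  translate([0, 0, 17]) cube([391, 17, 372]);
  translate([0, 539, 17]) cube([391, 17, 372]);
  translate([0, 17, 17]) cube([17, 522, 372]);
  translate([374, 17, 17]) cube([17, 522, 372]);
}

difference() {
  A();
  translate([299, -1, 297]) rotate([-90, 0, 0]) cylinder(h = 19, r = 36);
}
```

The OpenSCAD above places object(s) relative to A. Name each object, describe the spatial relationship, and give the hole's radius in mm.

The subtracted cylinder has r = 36 mm.

A is an open box. The open box has a circular hole through its front wall. The hole's radius is 36 mm.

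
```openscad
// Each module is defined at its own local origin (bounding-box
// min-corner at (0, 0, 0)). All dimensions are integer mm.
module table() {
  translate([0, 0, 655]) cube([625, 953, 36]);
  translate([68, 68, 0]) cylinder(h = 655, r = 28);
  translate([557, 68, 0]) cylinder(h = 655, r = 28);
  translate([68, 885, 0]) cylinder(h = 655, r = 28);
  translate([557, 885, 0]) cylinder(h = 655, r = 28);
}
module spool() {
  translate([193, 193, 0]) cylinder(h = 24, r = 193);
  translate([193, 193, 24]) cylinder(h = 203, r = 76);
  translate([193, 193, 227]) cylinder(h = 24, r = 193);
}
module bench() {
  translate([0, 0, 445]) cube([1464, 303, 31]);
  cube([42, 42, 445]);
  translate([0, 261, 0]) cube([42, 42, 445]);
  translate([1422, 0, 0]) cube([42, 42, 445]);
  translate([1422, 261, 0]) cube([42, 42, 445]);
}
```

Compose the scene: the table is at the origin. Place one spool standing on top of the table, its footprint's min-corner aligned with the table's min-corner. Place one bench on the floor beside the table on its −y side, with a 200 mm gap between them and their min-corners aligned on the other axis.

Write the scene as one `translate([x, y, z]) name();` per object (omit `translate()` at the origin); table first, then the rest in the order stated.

table();
translate([0, 0, 691]) spool();
translate([0, -503, 0]) bench();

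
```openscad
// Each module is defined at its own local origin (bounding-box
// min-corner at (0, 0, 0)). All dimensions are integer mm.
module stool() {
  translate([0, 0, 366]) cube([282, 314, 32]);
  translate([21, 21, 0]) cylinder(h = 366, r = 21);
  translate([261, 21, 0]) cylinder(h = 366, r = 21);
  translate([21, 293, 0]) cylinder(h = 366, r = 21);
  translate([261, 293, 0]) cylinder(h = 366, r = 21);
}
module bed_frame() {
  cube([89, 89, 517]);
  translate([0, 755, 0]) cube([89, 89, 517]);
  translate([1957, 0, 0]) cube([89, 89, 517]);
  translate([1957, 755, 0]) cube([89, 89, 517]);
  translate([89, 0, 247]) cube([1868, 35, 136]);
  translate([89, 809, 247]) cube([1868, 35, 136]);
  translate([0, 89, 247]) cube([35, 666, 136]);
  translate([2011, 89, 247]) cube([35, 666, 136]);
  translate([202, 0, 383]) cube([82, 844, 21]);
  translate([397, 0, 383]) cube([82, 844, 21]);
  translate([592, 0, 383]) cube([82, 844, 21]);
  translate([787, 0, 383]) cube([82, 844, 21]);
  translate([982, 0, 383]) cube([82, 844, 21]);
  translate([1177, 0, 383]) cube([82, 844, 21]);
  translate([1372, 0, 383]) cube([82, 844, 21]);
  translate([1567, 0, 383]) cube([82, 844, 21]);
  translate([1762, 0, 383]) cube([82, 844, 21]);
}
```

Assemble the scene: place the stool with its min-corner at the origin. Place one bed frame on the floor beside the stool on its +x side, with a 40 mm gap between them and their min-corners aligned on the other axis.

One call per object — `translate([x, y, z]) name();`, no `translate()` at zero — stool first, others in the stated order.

stool();
translate([322, 0, 0]) bed_frame();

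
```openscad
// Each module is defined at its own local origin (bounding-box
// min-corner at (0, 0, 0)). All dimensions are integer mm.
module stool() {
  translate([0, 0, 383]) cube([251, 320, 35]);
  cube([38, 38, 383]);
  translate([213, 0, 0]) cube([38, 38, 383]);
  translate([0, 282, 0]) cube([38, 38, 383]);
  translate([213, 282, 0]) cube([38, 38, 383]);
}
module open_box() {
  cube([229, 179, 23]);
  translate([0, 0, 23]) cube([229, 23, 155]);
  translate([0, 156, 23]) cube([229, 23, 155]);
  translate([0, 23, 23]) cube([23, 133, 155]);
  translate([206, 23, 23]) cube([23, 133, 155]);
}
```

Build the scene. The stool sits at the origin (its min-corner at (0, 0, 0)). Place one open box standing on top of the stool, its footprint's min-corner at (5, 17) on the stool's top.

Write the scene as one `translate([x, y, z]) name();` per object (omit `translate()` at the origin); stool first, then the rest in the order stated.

stool();
translate([5, 17, 418]) open_box();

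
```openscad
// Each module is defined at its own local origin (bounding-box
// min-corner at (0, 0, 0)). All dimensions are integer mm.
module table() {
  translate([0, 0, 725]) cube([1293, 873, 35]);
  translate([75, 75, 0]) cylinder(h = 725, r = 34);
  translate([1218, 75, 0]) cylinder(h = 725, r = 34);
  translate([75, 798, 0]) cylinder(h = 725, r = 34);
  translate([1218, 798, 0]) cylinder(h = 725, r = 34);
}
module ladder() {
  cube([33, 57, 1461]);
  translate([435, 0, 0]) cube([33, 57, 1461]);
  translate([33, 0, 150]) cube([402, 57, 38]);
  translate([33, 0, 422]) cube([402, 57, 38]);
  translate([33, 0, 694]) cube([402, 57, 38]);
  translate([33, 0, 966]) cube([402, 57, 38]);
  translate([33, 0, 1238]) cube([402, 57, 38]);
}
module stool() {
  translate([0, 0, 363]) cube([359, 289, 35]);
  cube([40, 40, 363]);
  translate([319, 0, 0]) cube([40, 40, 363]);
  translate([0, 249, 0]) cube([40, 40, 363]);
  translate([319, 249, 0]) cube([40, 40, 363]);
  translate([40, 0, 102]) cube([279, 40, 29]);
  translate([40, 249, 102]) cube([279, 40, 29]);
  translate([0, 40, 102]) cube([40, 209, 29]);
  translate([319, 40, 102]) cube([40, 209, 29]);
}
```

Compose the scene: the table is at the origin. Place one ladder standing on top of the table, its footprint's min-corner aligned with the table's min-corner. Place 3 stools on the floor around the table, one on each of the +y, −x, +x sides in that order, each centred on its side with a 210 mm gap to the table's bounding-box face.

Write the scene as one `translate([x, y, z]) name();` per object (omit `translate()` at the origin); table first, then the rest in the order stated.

table();
translate([0, 0, 760]) ladder();
translate([467, 1083, 0]) stool();
translate([-569, 292, 0]) stool();
translate([1503, 292, 0]) stool();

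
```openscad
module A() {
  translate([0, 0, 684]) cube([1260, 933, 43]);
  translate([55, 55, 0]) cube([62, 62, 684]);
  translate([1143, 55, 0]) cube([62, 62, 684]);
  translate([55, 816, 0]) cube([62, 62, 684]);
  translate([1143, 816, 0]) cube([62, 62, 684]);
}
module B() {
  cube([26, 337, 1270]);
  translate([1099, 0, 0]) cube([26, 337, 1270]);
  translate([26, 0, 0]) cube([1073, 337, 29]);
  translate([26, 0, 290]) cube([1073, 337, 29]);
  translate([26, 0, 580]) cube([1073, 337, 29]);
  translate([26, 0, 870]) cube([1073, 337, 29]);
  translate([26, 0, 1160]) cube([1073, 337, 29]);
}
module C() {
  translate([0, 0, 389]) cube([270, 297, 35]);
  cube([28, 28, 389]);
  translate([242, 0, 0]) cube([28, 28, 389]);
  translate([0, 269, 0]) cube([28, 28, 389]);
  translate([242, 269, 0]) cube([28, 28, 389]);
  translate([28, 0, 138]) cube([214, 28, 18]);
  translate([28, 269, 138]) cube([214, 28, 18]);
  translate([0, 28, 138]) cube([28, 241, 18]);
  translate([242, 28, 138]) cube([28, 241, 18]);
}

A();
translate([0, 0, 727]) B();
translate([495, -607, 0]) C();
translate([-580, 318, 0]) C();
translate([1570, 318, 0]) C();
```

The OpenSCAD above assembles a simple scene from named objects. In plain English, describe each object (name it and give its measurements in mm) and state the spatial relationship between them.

A is a table with a 1260×933 mm rectangular top, 43 mm thick, top surface at z = 727 mm, supported by four 62×62 mm square legs, each inset 55 mm from the nearest pair of top edges, running from the floor.

B is a bookshelf 1125 mm wide overall, 337 mm deep and 1270 mm tall. The two sides are 26 mm thick vertical panels. 5 horizontal shelves of 29 mm thickness span between the inner faces of the sides; the lowest shelf sits on the floor and shelves are stacked with a clear vertical gap of 261 mm between each pair.

C is a simple wooden stool: a rectangular seat 270 mm (x) by 297 mm (y), 35 mm thick, top face at z = 424 mm, on four square legs, each 28×28 mm in cross-section. The legs rest on z = 0, each flush with a corner of the seat. Four stretchers, 28 mm wide and 18 mm tall, connect adjacent legs with their undersides at z = 138 mm, each running between the inner faces of the legs it joins and aligned with the legs' outer faces on the other axis.

The bookshelf is on top of the table. Three stools sit around the table at the −y, −x, +x sides.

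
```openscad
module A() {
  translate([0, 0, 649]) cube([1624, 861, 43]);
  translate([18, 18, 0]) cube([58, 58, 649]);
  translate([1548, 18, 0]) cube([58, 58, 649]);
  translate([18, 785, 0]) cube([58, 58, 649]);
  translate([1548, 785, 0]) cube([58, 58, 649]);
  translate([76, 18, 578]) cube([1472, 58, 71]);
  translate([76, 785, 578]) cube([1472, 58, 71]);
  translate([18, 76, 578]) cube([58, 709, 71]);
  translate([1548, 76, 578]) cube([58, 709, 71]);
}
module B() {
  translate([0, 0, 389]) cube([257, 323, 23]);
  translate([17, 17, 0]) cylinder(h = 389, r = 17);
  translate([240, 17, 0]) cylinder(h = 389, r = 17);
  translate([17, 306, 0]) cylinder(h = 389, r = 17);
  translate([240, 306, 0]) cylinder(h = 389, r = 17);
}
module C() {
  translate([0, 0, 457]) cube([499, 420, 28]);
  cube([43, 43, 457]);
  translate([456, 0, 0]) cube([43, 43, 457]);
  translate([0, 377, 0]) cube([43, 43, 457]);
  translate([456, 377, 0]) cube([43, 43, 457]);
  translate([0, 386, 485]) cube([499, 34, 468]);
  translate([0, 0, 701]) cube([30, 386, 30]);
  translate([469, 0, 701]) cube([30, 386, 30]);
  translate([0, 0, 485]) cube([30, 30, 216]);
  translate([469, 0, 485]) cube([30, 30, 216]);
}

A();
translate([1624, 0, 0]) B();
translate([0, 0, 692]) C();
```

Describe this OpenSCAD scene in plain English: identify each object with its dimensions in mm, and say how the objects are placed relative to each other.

A is a rectangular dining table. The top is 1624×861×43 mm with its upper surface at z = 692 mm. It stands on four 58×58 mm square legs, each inset 18 mm from the nearest pair of top edges, running from the floor to the underside of the top. Four apron rails, 58 mm thick and 71 mm tall, run between adjacent legs with their top edges flush with the underside of the top and their outer faces flush with the legs' outer faces.

B is a four-legged stool. The seat is 257×323 mm, 23 mm thick, top at z = 412 mm. It stands on four round legs, each 34 mm in diameter, from z = 0 to the seat underside, each leg's axis is inset half a diameter from the nearest pair of seat edges (so the leg's bounding box is flush with the corner).

C is a chair: 499×420 mm seat, 28 mm thick, top at z = 485 mm, on four 43 mm square corner legs flush with the seat edges. A 34 mm thick backrest slab spans the full seat width, extending 468 mm above the seat top, its back face flush with the seat's +y edge. Two armrests of 30×30 mm section run along each side from the seat's front edge to the front of the backrest, top faces 246 mm above the seat top and outer faces flush with the seat's x-edges; a 30×30 mm post under the front of each armrest stands on the seat at the front corner.

The stool is against the table's +x side, with their −y faces flush. The chair is on top of the table.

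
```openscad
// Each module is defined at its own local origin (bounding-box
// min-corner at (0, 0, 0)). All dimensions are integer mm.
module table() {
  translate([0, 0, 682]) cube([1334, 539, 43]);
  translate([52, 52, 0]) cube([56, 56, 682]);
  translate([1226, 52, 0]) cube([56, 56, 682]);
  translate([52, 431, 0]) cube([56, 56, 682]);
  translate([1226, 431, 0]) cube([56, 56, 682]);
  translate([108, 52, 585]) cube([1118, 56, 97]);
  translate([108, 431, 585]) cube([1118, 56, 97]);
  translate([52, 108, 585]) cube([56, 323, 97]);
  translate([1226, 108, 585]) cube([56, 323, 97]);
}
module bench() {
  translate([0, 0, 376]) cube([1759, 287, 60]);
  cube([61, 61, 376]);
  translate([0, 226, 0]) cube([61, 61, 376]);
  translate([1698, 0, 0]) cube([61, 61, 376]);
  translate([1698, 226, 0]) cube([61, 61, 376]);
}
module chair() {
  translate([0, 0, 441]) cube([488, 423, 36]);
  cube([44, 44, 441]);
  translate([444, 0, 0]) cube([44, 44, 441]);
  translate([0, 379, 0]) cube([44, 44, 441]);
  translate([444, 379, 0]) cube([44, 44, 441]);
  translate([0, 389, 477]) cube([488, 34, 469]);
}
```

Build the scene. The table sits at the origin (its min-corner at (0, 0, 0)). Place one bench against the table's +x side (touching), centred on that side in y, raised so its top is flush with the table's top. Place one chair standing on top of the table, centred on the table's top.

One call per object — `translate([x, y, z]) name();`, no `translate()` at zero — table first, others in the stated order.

table();
translate([1334, 126, 289]) bench();
translate([423, 58, 725]) chair();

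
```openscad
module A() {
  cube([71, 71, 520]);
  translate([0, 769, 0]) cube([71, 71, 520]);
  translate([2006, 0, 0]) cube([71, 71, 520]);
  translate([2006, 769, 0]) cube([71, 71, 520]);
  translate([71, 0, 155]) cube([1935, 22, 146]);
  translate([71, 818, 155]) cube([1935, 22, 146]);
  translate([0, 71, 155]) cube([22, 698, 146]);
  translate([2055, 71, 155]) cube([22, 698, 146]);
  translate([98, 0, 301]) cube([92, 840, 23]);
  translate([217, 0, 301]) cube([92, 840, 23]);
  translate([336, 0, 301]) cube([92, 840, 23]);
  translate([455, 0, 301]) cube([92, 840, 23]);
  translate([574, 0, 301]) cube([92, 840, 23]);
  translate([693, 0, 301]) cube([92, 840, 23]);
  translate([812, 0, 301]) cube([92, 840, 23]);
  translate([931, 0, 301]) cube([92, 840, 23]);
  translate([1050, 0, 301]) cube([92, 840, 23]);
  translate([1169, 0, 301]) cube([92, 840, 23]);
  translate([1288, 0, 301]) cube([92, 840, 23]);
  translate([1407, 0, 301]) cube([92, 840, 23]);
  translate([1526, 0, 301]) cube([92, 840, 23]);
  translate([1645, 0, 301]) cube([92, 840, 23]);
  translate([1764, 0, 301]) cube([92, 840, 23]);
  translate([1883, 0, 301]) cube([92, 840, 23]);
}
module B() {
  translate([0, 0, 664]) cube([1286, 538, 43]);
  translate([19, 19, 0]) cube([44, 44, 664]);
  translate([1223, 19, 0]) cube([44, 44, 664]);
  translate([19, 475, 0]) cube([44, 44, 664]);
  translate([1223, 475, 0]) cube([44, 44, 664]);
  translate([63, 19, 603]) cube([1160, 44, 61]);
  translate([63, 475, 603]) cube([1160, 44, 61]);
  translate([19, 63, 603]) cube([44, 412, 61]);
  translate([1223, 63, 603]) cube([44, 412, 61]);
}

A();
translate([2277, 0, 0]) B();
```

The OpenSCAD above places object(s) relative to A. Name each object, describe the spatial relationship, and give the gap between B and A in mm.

A is a bed frame. B is a table. The table is on the floor beside the bed frame on its +x side. The gap between the table and the bed frame is 200 mm.

The table's nearest face is 200 mm from the bed frame's +x face.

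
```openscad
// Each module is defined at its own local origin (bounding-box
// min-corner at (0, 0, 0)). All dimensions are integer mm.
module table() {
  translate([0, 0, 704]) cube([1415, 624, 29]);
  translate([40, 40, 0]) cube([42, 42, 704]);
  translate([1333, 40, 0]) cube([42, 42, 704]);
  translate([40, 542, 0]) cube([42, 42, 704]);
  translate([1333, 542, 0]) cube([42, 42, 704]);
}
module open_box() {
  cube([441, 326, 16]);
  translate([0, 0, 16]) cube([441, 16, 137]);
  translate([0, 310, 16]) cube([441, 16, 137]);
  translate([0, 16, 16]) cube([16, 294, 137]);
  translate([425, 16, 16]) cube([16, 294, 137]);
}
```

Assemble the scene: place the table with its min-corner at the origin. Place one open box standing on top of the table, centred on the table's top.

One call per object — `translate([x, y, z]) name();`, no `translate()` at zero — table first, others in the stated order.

table();
translate([487, 149, 733]) open_box();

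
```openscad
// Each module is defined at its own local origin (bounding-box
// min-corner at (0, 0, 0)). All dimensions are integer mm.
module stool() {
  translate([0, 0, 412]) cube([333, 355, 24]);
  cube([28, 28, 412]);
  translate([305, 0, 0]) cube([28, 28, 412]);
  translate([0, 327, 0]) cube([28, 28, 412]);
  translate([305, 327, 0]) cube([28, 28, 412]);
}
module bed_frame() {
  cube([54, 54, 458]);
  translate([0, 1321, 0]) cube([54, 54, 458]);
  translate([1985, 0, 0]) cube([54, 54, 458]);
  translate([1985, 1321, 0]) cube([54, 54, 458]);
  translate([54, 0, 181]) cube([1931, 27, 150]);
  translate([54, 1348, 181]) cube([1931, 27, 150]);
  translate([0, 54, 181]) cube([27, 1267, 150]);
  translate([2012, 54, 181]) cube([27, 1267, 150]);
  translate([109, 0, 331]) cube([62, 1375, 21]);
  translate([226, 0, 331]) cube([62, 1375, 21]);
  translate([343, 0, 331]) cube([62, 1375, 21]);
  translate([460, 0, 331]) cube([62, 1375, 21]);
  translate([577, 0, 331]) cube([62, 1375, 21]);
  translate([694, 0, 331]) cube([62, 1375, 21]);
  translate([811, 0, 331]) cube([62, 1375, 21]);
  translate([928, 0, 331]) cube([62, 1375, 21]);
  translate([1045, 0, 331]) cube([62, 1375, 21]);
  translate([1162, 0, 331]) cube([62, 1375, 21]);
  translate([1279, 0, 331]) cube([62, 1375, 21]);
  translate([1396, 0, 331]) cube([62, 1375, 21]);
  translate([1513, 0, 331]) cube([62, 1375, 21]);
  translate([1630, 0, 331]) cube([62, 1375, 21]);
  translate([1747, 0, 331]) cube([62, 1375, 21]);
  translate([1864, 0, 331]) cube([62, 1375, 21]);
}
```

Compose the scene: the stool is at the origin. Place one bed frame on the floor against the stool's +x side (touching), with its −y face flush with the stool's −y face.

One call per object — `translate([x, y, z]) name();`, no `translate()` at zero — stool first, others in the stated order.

stool();
translate([333, 0, 0]) bed_frame();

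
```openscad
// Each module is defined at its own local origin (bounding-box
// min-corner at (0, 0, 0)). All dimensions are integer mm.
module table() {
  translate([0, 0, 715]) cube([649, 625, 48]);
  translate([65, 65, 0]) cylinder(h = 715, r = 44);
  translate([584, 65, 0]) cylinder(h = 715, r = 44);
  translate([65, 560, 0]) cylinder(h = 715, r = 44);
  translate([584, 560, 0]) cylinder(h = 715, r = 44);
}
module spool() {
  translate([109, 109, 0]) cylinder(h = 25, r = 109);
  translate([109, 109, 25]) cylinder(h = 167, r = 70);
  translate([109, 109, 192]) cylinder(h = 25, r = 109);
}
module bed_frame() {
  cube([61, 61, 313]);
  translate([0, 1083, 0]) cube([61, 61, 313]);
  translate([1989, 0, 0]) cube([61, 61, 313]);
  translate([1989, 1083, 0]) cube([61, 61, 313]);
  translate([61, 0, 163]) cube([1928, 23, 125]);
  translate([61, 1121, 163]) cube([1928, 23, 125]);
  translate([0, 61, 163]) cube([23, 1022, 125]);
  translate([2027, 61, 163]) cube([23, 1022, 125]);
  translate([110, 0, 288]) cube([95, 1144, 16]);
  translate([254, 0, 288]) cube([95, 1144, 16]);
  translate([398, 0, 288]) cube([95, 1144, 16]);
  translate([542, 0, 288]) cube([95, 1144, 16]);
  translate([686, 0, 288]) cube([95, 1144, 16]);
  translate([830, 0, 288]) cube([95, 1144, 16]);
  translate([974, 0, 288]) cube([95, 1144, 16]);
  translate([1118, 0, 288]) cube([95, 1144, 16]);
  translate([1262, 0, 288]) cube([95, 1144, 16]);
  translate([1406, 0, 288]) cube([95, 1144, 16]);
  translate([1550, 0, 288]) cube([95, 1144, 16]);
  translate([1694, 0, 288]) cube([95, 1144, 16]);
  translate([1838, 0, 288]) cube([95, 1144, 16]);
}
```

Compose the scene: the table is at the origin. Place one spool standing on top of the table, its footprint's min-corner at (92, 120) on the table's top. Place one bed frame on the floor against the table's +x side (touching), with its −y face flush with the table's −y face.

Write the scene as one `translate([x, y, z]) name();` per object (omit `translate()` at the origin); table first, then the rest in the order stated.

table();
translate([92, 120, 763]) spool();
translate([649, 0, 0]) bed_frame();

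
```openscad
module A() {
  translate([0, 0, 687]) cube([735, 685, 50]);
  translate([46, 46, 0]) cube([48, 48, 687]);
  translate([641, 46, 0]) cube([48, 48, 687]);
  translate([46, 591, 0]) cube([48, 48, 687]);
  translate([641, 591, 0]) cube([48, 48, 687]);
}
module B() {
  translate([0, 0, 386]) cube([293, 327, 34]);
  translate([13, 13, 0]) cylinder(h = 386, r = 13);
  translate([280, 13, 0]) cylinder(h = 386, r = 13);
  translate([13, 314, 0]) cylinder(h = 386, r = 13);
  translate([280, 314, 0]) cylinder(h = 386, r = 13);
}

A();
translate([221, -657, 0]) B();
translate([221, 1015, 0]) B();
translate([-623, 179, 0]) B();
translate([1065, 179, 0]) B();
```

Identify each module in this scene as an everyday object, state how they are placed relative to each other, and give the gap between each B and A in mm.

A is a table. B is a stool. Four stools sit around the table at the −y, +y, −x, +x sides. The gap between each stool and the table is 330 mm.

Each stool's nearest face is 330 mm from the table's bounding box.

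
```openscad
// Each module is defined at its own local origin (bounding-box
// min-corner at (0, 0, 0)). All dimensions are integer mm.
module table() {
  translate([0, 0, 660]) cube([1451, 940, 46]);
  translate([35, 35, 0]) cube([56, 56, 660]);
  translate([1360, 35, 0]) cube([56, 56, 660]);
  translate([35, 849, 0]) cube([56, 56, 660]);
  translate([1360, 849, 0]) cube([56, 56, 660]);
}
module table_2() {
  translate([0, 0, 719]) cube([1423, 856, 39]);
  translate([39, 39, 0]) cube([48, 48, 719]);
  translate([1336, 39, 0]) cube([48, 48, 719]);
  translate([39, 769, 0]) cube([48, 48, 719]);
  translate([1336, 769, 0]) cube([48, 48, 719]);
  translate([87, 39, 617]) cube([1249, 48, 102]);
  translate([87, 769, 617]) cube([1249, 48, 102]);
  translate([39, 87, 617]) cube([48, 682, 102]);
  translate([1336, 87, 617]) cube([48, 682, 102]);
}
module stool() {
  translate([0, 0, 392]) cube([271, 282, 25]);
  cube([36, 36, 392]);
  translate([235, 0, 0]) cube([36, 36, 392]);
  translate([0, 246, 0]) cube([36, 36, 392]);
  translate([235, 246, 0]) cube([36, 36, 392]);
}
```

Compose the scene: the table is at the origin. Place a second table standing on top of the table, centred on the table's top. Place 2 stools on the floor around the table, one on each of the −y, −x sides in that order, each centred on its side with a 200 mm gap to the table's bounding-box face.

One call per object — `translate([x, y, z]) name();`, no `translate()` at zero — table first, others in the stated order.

table();
translate([14, 42, 706]) table_2();
translate([590, -482, 0]) stool();
translate([-471, 329, 0]) stool();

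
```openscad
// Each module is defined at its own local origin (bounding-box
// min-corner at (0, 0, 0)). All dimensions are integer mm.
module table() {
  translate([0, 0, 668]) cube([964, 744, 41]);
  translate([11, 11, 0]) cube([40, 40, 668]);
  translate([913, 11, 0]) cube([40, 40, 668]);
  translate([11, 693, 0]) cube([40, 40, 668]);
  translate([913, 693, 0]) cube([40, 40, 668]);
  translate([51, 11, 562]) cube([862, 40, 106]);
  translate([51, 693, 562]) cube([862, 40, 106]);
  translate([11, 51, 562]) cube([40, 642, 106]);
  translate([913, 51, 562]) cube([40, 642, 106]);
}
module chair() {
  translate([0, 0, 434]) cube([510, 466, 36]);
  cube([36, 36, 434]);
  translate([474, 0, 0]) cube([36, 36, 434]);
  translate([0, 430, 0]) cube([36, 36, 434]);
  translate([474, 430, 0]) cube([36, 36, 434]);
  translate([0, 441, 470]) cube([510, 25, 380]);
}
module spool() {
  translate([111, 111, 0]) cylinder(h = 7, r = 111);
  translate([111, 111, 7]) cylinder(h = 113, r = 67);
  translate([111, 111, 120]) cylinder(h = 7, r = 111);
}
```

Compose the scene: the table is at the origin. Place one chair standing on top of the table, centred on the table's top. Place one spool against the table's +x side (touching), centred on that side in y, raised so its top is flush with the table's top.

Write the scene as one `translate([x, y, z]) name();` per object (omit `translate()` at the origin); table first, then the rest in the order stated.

table();
translate([227, 139, 709]) chair();
translate([964, 261, 582]) spool();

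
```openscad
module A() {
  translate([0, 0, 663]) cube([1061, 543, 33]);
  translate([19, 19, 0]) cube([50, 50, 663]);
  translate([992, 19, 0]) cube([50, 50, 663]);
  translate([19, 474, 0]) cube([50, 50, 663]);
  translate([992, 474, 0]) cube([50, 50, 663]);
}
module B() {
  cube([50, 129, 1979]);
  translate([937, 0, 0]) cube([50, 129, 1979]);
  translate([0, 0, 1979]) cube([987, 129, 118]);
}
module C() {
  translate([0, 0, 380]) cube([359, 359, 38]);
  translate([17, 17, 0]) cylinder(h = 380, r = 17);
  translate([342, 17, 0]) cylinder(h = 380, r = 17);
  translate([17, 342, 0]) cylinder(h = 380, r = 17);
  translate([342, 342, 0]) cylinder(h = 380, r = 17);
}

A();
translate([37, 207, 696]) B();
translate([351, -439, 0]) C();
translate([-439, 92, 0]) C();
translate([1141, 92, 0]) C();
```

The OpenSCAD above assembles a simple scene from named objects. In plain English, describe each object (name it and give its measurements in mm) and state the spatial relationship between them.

A is a table with a 1061×543 mm rectangular top, 33 mm thick, top surface at z = 696 mm, supported by four 50×50 mm square legs, each inset 19 mm from the nearest pair of top edges, running from the floor.

B is a rectangular door frame: two vertical jambs of 50×129 mm section, 1979 mm tall, with a clear opening 887 mm wide between their inner faces. A header 118 mm tall and 129 mm deep lies on top of the jambs and spans the full outside width.

C is a four-legged stool. The seat is 359×359 mm, 38 mm thick, top at z = 418 mm. It stands on four round legs, each 34 mm in diameter, from z = 0 to the seat underside, each leg's axis is inset half a diameter from the nearest pair of seat edges (so the leg's bounding box is flush with the corner).

The door frame is on top of the table, centred. Three stools sit around the table at the −y, −x, +x sides.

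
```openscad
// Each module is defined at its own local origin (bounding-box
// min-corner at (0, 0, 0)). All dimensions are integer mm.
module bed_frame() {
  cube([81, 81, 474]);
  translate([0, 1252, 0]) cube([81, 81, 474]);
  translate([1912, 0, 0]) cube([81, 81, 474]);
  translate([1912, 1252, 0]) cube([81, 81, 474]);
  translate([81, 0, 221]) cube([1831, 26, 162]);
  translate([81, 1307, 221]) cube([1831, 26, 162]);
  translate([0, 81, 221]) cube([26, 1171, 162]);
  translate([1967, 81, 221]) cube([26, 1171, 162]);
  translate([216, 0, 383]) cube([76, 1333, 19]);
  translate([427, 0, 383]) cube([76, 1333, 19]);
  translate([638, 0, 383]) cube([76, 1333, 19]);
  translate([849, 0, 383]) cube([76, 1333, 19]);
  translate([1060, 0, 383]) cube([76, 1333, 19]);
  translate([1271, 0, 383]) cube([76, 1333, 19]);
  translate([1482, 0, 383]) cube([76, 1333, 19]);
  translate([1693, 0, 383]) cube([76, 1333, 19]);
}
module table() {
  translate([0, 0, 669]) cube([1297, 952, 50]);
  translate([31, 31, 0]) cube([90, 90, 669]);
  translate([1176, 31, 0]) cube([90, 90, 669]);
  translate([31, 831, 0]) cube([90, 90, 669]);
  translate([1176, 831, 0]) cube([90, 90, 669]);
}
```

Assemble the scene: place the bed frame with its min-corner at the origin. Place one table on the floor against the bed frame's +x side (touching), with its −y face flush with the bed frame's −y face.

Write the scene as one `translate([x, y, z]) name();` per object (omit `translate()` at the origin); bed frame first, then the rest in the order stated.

bed_frame();
translate([1993, 0, 0]) table();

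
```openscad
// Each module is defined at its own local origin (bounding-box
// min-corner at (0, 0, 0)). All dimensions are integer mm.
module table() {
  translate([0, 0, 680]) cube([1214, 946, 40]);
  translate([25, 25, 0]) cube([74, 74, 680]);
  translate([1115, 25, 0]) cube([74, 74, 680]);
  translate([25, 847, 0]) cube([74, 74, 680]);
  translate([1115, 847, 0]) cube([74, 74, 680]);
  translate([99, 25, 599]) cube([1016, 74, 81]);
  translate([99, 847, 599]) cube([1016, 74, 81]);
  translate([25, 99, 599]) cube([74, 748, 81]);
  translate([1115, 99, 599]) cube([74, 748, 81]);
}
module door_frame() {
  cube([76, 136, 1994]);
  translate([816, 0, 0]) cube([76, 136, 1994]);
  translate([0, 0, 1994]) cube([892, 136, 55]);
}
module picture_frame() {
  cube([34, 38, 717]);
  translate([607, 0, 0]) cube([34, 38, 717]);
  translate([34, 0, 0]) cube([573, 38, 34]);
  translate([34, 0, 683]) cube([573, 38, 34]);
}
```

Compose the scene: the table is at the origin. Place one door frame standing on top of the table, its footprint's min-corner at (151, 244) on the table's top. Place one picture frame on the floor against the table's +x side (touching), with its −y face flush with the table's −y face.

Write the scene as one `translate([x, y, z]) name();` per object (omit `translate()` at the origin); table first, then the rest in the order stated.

table();
translate([151, 244, 720]) door_frame();
translate([1214, 0, 0]) picture_frame();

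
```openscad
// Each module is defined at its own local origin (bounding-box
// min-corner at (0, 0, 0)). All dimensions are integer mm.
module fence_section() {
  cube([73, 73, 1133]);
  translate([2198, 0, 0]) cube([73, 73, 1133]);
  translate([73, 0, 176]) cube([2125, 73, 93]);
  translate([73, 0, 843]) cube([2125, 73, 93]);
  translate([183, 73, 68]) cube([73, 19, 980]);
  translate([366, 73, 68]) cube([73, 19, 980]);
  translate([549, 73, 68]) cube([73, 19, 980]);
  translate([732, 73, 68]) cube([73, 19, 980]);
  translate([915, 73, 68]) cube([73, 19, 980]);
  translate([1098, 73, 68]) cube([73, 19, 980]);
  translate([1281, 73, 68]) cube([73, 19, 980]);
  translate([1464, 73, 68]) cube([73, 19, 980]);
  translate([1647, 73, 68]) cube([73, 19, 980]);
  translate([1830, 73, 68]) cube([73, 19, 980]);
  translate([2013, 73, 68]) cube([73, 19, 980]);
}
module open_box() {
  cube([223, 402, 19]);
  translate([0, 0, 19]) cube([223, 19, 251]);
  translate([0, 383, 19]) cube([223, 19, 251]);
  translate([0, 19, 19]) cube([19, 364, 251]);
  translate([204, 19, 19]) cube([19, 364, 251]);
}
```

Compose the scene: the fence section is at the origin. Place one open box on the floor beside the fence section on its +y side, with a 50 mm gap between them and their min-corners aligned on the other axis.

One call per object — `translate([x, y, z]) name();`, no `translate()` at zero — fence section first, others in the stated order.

fence_section();
translate([0, 142, 0]) open_box();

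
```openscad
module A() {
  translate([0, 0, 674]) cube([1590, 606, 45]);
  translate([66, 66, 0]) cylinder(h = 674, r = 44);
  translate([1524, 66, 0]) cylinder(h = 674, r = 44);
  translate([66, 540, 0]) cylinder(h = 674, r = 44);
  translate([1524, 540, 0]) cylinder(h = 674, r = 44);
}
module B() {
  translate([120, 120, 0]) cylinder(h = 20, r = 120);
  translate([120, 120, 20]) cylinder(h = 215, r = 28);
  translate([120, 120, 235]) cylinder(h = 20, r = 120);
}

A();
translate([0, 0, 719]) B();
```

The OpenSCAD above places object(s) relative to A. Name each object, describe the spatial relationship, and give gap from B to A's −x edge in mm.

The spool's min-x is at 0; the table's min-x is 0; gap = 0 mm.

A is a table. B is a spool. The spool is on top of the table. The gap from the spool to the table's −x edge is 0 mm.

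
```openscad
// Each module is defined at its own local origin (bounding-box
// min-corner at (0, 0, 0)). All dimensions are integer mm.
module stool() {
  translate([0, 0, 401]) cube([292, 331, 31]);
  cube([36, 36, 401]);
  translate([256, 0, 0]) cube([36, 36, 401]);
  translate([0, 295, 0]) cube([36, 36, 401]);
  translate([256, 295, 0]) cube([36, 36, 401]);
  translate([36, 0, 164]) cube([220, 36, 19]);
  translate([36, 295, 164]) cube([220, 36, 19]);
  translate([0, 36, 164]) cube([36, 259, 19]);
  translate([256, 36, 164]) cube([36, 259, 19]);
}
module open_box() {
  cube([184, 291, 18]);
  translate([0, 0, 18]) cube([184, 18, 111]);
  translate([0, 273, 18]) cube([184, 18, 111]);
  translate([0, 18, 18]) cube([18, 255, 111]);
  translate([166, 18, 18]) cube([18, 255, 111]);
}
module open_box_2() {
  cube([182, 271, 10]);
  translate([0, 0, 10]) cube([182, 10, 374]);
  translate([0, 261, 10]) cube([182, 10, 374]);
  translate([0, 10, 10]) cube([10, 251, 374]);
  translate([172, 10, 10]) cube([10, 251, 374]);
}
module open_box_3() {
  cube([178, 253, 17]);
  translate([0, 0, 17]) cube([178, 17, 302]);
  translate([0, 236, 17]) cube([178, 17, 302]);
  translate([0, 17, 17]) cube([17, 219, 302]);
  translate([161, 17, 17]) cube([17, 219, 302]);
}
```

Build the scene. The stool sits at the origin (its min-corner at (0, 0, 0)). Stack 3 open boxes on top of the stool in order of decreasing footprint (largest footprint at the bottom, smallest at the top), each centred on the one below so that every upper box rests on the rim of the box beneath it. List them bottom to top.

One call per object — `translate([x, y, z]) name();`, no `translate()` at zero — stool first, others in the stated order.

stool();
translate([54, 20, 432]) open_box();
translate([55, 30, 561]) open_box_2();
translate([57, 39, 945]) open_box_3();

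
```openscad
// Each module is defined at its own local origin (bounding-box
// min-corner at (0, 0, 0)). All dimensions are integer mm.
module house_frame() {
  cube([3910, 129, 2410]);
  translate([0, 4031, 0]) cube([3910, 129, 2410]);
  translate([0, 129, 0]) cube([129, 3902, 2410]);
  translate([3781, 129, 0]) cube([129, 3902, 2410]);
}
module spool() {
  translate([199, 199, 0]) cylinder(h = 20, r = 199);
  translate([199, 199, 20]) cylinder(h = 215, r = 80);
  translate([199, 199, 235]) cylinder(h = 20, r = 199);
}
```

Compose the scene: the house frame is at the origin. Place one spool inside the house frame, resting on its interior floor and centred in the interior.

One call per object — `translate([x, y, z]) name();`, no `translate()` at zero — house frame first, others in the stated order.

house_frame();
translate([1756, 1881, 0]) spool();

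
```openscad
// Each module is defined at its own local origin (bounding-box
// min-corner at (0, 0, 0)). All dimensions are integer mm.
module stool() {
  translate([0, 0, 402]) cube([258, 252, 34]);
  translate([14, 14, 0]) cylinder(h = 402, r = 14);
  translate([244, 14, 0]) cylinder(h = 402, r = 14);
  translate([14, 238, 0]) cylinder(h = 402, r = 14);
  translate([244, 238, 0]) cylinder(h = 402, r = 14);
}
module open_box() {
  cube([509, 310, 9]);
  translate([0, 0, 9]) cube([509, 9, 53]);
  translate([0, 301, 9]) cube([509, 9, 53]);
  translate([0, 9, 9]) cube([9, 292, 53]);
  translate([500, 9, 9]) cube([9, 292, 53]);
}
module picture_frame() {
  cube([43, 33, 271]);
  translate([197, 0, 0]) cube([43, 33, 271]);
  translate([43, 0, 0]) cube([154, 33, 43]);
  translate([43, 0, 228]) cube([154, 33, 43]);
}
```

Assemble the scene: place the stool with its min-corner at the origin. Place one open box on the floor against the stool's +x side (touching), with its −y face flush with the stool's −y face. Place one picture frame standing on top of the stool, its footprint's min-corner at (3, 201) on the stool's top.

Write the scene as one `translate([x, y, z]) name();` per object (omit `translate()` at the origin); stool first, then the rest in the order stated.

stool();
translate([258, 0, 0]) open_box();
translate([3, 201, 436]) picture_frame();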